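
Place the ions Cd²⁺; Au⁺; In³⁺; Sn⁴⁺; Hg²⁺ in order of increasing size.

Sn⁴⁺ < In³⁺ < Cd²⁺ < Hg²⁺ < Au⁺

Electron counts and nuclear charges: Sn⁴⁺: 46 e⁻, Z=50, In³⁺: 46 e⁻, Z=49, Cd²⁺: 46 e⁻, Z=48, Hg²⁺: 78 e⁻, Z=80, Au⁺: 78 e⁻, Z=79. Sn⁴⁺ < In³⁺ (both 46 e⁻, Z=50>49); In³⁺ < Cd²⁺ (both 46 e⁻, Z=49>48); Cd²⁺ < Hg²⁺ (same group, 1 shell fewer); Hg²⁺ < Au⁺ (both 78 e⁻, Z=80>79).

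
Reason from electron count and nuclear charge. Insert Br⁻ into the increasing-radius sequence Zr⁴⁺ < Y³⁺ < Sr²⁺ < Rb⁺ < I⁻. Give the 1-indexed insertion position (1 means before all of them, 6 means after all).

First list Z and electron count for each: Zr⁴⁺ has 36 e⁻ (Z=40), Y³⁺ has 36 e⁻ (Z=39), Sr²⁺ has 36 e⁻ (Z=38), Rb⁺ has 36 e⁻ (Z=37), Br⁻ has 36 e⁻ (Z=35), I⁻ has 54 e⁻ (Z=53). Zr⁴⁺ < Y³⁺ (isoelectronic, higher Z=40 is smaller); Y³⁺ < Sr²⁺ (both 36 e⁻, Z=39>38); Sr²⁺ < Rb⁺ (isoelectronic, higher Z=38 is smaller); Rb⁺ < Br⁻ (both 36 e⁻, Z=37>35); Br⁻ < I⁻ (same group, 1 shell fewer).
Putting Br⁻ in gives Zr⁴⁺ < Y³⁺ < Sr²⁺ < Rb⁺ < Br⁻ < I⁻; it lands at slot 5.

5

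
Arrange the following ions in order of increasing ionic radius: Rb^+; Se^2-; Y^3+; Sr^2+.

Y^3+ < Sr^2+ < Rb^+ < Se^2-

Isoelectronic series (36 e⁻ each). Size is set by nuclear charge: more protons means a smaller ion. Y^3+ (Z=39), Sr^2+ (Z=38), Rb^+ (Z=37), Se^2- (Z=34).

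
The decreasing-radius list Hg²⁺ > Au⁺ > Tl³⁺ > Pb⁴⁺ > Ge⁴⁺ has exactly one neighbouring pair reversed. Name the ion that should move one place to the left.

Au⁺

Check each adjacent pair. Hg²⁺ and Au⁺ are reversed: Hg²⁺ and Au⁺ share 78 electrons; the higher nuclear charge on Hg (Z=80) contracts it more, so Hg²⁺ < Au⁺. No other neighbouring pair contradicts the periodic trends, so Au⁺ is the ion listed too late.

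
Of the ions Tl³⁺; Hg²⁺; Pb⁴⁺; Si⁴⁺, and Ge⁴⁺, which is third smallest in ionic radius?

First list Z and electron count for each: Si⁴⁺ has 10 e⁻ (Z=14), Ge⁴⁺ has 28 e⁻ (Z=32), Pb⁴⁺ has 78 e⁻ (Z=82), Tl³⁺ has 78 e⁻ (Z=81), Hg²⁺ has 78 e⁻ (Z=80). Si⁴⁺ < Ge⁴⁺ (same group, period 3 vs 4); Ge⁴⁺ < Pb⁴⁺ (same group, period 4 vs 6); Pb⁴⁺ < Tl³⁺ (both 78 e⁻, Z=82>81); Tl³⁺ < Hg²⁺ (both 78 e⁻, Z=81>80).
So the order is Si⁴⁺ < Ge⁴⁺ < Pb⁴⁺ < Tl³⁺ < Hg²⁺; the 3rd-smallest ion is Pb⁴⁺.

Pb⁴⁺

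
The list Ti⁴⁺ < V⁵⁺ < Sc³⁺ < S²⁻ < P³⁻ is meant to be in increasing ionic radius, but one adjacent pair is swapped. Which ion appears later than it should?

The pair Ti⁴⁺, V⁵⁺ is the wrong way round — V⁵⁺ and Ti⁴⁺ share 18 electrons; the higher nuclear charge on V (Z=23) contracts it more, so V⁵⁺ < Ti⁴⁺. All other adjacent pairs agree with periodic trends, so V⁵⁺ is the misplaced ion.

V⁵⁺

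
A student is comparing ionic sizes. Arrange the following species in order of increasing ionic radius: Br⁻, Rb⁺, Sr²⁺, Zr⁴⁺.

Each ion has 36 electrons. The ranking follows nuclear charge in reverse — greater Z gives a smaller radius. Zr⁴⁺ (Z=40), Sr²⁺ (Z=38), Rb⁺ (Z=37), Br⁻ (Z=35).

Zr⁴⁺ < Sr²⁺ < Rb⁺ < Br⁻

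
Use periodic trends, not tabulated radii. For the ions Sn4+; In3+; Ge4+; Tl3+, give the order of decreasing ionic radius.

Tl3+ > In3+ > Sn4+ > Ge4+

Tabulating Z and e⁻: Ge4+ (Z=32, 28 e⁻), Sn4+ (Z=50, 46 e⁻), In3+ (Z=49, 46 e⁻), Tl3+ (Z=81, 78 e⁻). Ge4+ < Sn4+ (same group, 1 shell fewer); Sn4+ < In3+ (isoelectronic, higher Z=50 is smaller); In3+ < Tl3+ (same group, 1 shell fewer).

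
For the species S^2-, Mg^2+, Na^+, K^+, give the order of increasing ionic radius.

Mg^2+ < Na^+ < K^+ < S^2-

First list Z and electron count for each: Mg^2+: 10 e⁻, Z=12, Na^+: 10 e⁻, Z=11, K^+: 18 e⁻, Z=19, S^2-: 18 e⁻, Z=16. Mg^2+ < Na^+ (both 10 e⁻, Z=12>11); Na^+ < K^+ (same group, 1 shell fewer); K^+ < S^2- (both 18 e⁻, Z=19>16).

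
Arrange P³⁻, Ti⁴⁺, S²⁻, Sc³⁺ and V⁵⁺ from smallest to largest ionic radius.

V⁵⁺ < Ti⁴⁺ < Sc³⁺ < S²⁻ < P³⁻

Isoelectronic series (18 e⁻ each). Size is set by nuclear charge: more protons means a smaller ion. V⁵⁺ (Z=23), Ti⁴⁺ (Z=22), Sc³⁺ (Z=21), S²⁻ (Z=16), P³⁻ (Z=15).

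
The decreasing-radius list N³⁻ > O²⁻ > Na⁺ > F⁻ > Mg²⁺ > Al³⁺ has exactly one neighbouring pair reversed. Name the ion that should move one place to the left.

F⁻

Compare adjacent ions: both have 10 electrons but Z(Na)=11 > Z(F)=9, so Na⁺ should be the smaller of the two — yet in this decreasing list Na⁺ sits before F⁻. Nothing else is reversed, so F⁻ should move one place to the left.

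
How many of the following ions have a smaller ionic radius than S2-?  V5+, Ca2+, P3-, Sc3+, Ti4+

4

Isoelectronic series (18 e⁻ each). Size is set by nuclear charge: more protons means a smaller ion. V5+ (Z=23), Ti4+ (Z=22), Sc3+ (Z=21), Ca2+ (Z=20), S2- (Z=16), P3- (Z=15).
Placing each against S2-: smaller — V5+, Ti4+, Sc3+, Ca2+; larger — P3-. Count: 4.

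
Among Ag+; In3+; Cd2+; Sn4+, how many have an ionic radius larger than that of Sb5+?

These species are isoelectronic with 46 electrons. The only difference is the number of protons: Sb5+ (Z=51), Sn4+ (Z=50), In3+ (Z=49), Cd2+ (Z=48), Ag+ (Z=47). The strongest nuclear pull (Sb5+) gives the smallest ion.
Overall: Sb5+ < Sn4+ < In3+ < Cd2+ < Ag+. Sb5+ has 0 below it and 4 above. So 4 are larger.

4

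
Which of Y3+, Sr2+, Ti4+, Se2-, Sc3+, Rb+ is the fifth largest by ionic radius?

Sc3+

Tabulating Z and e⁻: Ti4+ (Z=22, 18 e⁻), Sc3+ (Z=21, 18 e⁻), Y3+ (Z=39, 36 e⁻), Sr2+ (Z=38, 36 e⁻), Rb+ (Z=37, 36 e⁻), Se2- (Z=34, 36 e⁻). Ti4+ < Sc3+ (isoelectronic, higher Z=22 is smaller); Sc3+ < Y3+ (same group, period 4 vs 5); Y3+ < Sr2+ (isoelectronic, higher Z=39 is smaller); Sr2+ < Rb+ (isoelectronic, higher Z=38 is smaller); Rb+ < Se2- (both 36 e⁻, Z=37>34).
Full ascending order: Ti4+ < Sc3+ < Y3+ < Sr2+ < Rb+ < Se2-. Counting from the largest, position 5 is Sc3+.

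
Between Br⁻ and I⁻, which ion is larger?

Same group, same charge. Going down the group adds an extra shell of electrons, so the ion gets larger: Br⁻ is highest in the group and smallest.

I⁻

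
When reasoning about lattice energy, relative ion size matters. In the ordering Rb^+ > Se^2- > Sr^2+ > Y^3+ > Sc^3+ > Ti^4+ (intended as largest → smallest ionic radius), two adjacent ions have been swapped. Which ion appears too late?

Check each adjacent pair. Rb^+ and Se^2- are reversed: they are isoelectronic (36 e⁻) and Rb has more protons than Se (37 vs 34), making Rb^+ smaller. No other neighbouring pair contradicts the periodic trends, so Se^2- is the ion listed too late.

Se^2-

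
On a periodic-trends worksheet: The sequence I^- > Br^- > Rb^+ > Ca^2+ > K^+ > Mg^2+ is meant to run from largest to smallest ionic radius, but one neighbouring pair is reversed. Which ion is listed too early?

Check each adjacent pair. Ca^2+ and K^+ are reversed: both have 18 electrons but Z(Ca)=20 > Z(K)=19, so Ca^2+ should be the smaller of the two. No other neighbouring pair contradicts the periodic trends, so Ca^2+ is the ion listed too early.

Ca^2+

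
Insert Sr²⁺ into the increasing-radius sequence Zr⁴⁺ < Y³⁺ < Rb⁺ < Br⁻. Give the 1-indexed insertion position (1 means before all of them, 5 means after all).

3

These species are isoelectronic with 36 electrons. The only difference is the number of protons: Zr⁴⁺ (Z=40), Y³⁺ (Z=39), Sr²⁺ (Z=38), Rb⁺ (Z=37), Br⁻ (Z=35). The strongest nuclear pull (Zr⁴⁺) gives the smallest ion.
Merged order: Zr⁴⁺ < Y³⁺ < Sr²⁺ < Rb⁺ < Br⁻ — Sr²⁺ is number 3.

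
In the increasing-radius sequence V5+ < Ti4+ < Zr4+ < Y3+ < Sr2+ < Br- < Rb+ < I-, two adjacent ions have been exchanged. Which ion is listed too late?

Rb+

Compare adjacent ions: both have 36 electrons but Z(Rb)=37 > Z(Br)=35, so Rb+ should be the smaller of the two — yet in this increasing list Br- sits before Rb+. Nothing else is reversed, so Rb+ should move one place to the left.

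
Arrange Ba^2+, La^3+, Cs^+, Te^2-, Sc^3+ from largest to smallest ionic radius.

First list Z and electron count for each: Sc^3+ has 18 e⁻ (Z=21), La^3+ has 54 e⁻ (Z=57), Ba^2+ has 54 e⁻ (Z=56), Cs^+ has 54 e⁻ (Z=55), Te^2- has 54 e⁻ (Z=52). Sc^3+ < La^3+ (same group, period 4 vs 6); La^3+ < Ba^2+ (both 54 e⁻, Z=57>56); Ba^2+ < Cs^+ (isoelectronic, higher Z=56 is smaller); Cs^+ < Te^2- (both 54 e⁻, Z=55>52).

Te^2- > Cs^+ > Ba^2+ > La^3+ > Sc^3+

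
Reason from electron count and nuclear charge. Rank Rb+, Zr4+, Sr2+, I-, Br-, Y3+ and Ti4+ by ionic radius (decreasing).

First list Z and electron count for each: Ti4+ has 18 e⁻ (Z=22), Zr4+ has 36 e⁻ (Z=40), Y3+ has 36 e⁻ (Z=39), Sr2+ has 36 e⁻ (Z=38), Rb+ has 36 e⁻ (Z=37), Br- has 36 e⁻ (Z=35), I- has 54 e⁻ (Z=53). Ti4+ < Zr4+ (same group, period 4 vs 5); Zr4+ < Y3+ (isoelectronic, higher Z=40 is smaller); Y3+ < Sr2+ (both 36 e⁻, Z=39>38); Sr2+ < Rb+ (both 36 e⁻, Z=38>37); Rb+ < Br- (both 36 e⁻, Z=37>35); Br- < I- (same group, 1 shell fewer).

I- > Br- > Rb+ > Sr2+ > Y3+ > Zr4+ > Ti4+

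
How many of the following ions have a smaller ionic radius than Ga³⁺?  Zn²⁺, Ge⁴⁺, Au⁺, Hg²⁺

Ge⁴⁺ has 28 e⁻ (Z=32), Ga³⁺ has 28 e⁻ (Z=31), Zn²⁺ has 28 e⁻ (Z=30), Hg²⁺ has 78 e⁻ (Z=80), Au⁺ has 78 e⁻ (Z=79). Ge⁴⁺ < Ga³⁺ (both 28 e⁻, Z=32>31); Ga³⁺ < Zn²⁺ (isoelectronic, higher Z=31 is smaller); Zn²⁺ < Hg²⁺ (same group, 2 shells fewer); Hg²⁺ < Au⁺ (both 78 e⁻, Z=80>79).
Ordering all of them (including Ga³⁺) by radius gives Ge⁴⁺ < Ga³⁺ < Zn²⁺ < Hg²⁺ < Au⁺. So 1 is smaller.

1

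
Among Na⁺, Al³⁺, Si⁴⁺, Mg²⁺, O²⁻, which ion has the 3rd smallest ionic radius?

All of these have 10 electrons (isoelectronic). With the same electron cloud, the ion with the most protons pulls it in tightest. Nuclear charges: Si⁴⁺ (Z=14), Al³⁺ (Z=13), Mg²⁺ (Z=12), Na⁺ (Z=11), O²⁻ (Z=8). Highest Z is smallest.
Full ascending order: Si⁴⁺ < Al³⁺ < Mg²⁺ < Na⁺ < O²⁻. Counting from the smallest, position 3 is Mg²⁺.

Mg²⁺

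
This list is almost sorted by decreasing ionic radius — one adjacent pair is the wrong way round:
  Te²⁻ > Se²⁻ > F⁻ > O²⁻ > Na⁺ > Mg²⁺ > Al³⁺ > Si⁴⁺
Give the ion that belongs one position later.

Compare adjacent ions: both have 10 electrons but Z(F)=9 > Z(O)=8, so F⁻ should be the smaller of the two — yet in this decreasing list F⁻ sits before O²⁻. Nothing else is reversed, so F⁻ should move one place to the right.

F⁻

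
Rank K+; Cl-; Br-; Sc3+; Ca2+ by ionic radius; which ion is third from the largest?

K+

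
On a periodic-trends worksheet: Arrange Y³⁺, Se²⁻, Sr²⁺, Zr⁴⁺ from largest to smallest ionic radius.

All of these have 36 electrons (isoelectronic). With the same electron cloud, the ion with the most protons pulls it in tightest. Nuclear charges: Zr⁴⁺ (Z=40), Y³⁺ (Z=39), Sr²⁺ (Z=38), Se²⁻ (Z=34). Highest Z is smallest.

Se²⁻ > Sr²⁺ > Y³⁺ > Zr⁴⁺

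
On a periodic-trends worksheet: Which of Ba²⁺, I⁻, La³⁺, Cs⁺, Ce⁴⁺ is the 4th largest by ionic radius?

These species are isoelectronic with 54 electrons. The only difference is the number of protons: Ce⁴⁺ (Z=58), La³⁺ (Z=57), Ba²⁺ (Z=56), Cs⁺ (Z=55), I⁻ (Z=53). The strongest nuclear pull (Ce⁴⁺) gives the smallest ion.
That gives Ce⁴⁺ < La³⁺ < Ba²⁺ < Cs⁺ < I⁻. From the largest end, number 4 is La³⁺.

La³⁺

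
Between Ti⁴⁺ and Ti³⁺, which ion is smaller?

Same element, different charge: the more highly charged cation has fewer electrons and a greater effective nuclear charge per electron, making Ti⁴⁺ the smallest.

Ti⁴⁺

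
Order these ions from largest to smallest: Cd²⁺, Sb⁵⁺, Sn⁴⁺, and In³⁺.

Cd²⁺ > In³⁺ > Sn⁴⁺ > Sb⁵⁺

All of these have 46 electrons (isoelectronic). With the same electron cloud, the ion with the most protons pulls it in tightest. Nuclear charges: Sb⁵⁺ (Z=51), Sn⁴⁺ (Z=50), In³⁺ (Z=49), Cd²⁺ (Z=48). Highest Z is smallest.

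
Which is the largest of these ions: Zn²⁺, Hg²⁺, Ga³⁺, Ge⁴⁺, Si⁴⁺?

Si⁴⁺ (Z=14, 10 e⁻), Ge⁴⁺ (Z=32, 28 e⁻), Ga³⁺ (Z=31, 28 e⁻), Zn²⁺ (Z=30, 28 e⁻), Hg²⁺ (Z=80, 78 e⁻). Si⁴⁺ < Ge⁴⁺ (same group, 1 shell fewer); Ge⁴⁺ < Ga³⁺ (both 28 e⁻, Z=32>31); Ga³⁺ < Zn²⁺ (isoelectronic, higher Z=31 is smaller); Zn²⁺ < Hg²⁺ (same group, 2 shells fewer).

Hg²⁺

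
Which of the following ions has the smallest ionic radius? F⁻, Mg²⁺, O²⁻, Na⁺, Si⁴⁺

Si⁴⁺

All of these have 10 electrons (isoelectronic). With the same electron cloud, the ion with the most protons pulls it in tightest. Nuclear charges: Si⁴⁺ (Z=14), Mg²⁺ (Z=12), Na⁺ (Z=11), F⁻ (Z=9), O²⁻ (Z=8). Highest Z is smallest.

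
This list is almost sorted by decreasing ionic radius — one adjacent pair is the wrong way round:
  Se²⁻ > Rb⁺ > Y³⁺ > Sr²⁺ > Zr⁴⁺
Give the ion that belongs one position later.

Y³⁺

Scanning neighbour by neighbour, only Y³⁺/Sr²⁺ violates a trend: they are isoelectronic (36 e⁻) and Y has more protons than Sr (39 vs 38), making Y³⁺ smaller. That makes Y³⁺ the one sitting a position early relative to where it belongs.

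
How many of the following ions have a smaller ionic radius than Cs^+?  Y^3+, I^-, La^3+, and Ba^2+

3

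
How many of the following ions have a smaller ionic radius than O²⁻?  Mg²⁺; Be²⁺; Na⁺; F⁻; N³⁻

Tabulating Z and e⁻: Be²⁺ has 2 e⁻ (Z=4), Mg²⁺ has 10 e⁻ (Z=12), Na⁺ has 10 e⁻ (Z=11), F⁻ has 10 e⁻ (Z=9), O²⁻ has 10 e⁻ (Z=8), N³⁻ has 10 e⁻ (Z=7). Be²⁺ < Mg²⁺ (same group, 1 shell fewer); Mg²⁺ < Na⁺ (isoelectronic, higher Z=12 is smaller); Na⁺ < F⁻ (both 10 e⁻, Z=11>9); F⁻ < O²⁻ (both 10 e⁻, Z=9>8); O²⁻ < N³⁻ (both 10 e⁻, Z=8>7).
Placing each against O²⁻: smaller — Be²⁺, Mg²⁺, Na⁺, F⁻; larger — N³⁻. Count: 4.

4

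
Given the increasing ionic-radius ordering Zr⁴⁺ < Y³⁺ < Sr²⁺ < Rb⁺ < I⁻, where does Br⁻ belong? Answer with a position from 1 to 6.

5

Work out protons and electrons: Zr⁴⁺ (Z=40, 36 e⁻), Y³⁺ (Z=39, 36 e⁻), Sr²⁺ (Z=38, 36 e⁻), Rb⁺ (Z=37, 36 e⁻), Br⁻ (Z=35, 36 e⁻), I⁻ (Z=53, 54 e⁻). Zr⁴⁺ < Y³⁺ (both 36 e⁻, Z=40>39); Y³⁺ < Sr²⁺ (isoelectronic, higher Z=39 is smaller); Sr²⁺ < Rb⁺ (both 36 e⁻, Z=38>37); Rb⁺ < Br⁻ (both 36 e⁻, Z=37>35); Br⁻ < I⁻ (same group, 1 shell fewer).
Putting Br⁻ in gives Zr⁴⁺ < Y³⁺ < Sr²⁺ < Rb⁺ < Br⁻ < I⁻; it lands at slot 5.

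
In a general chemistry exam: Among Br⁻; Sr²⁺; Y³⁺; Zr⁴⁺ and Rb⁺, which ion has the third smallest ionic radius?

All of these have 36 electrons (isoelectronic). With the same electron cloud, the ion with the most protons pulls it in tightest. Nuclear charges: Zr⁴⁺ (Z=40), Y³⁺ (Z=39), Sr²⁺ (Z=38), Rb⁺ (Z=37), Br⁻ (Z=35). Highest Z is smallest.
Full ascending order: Zr⁴⁺ < Y³⁺ < Sr²⁺ < Rb⁺ < Br⁻. Counting from the smallest, position 3 is Sr²⁺.

Sr²⁺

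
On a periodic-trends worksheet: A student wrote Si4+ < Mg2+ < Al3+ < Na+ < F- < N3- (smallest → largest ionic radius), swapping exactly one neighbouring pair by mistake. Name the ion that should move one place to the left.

Al3+

Compare adjacent ions: they are isoelectronic (10 e⁻) and Al has more protons than Mg (13 vs 12), making Al3+ smaller — yet in this increasing list Mg2+ sits before Al3+. Nothing else is reversed, so Al3+ should move one place to the left.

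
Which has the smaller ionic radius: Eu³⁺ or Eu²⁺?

These are all Eu ions. Removing more electrons (higher positive charge) pulls the remaining electrons in closer, so Eu³⁺ is smallest and Eu²⁺ is largest.

Eu³⁺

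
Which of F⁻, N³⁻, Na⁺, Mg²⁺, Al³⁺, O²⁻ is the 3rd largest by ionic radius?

These species are isoelectronic with 10 electrons. The only difference is the number of protons: Al³⁺ (Z=13), Mg²⁺ (Z=12), Na⁺ (Z=11), F⁻ (Z=9), O²⁻ (Z=8), N³⁻ (Z=7). The strongest nuclear pull (Al³⁺) gives the smallest ion.
That gives Al³⁺ < Mg²⁺ < Na⁺ < F⁻ < O²⁻ < N³⁻. From the largest end, number 3 is F⁻.

F⁻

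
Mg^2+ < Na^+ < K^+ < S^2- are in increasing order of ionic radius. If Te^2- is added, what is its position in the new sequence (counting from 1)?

5

First list Z and electron count for each: Mg^2+ has 10 e⁻ (Z=12), Na^+ has 10 e⁻ (Z=11), K^+ has 18 e⁻ (Z=19), S^2- has 18 e⁻ (Z=16), Te^2- has 54 e⁻ (Z=52). Mg^2+ < Na^+ (both 10 e⁻, Z=12>11); Na^+ < K^+ (same group, 1 shell fewer); K^+ < S^2- (isoelectronic, higher Z=19 is smaller); S^2- < Te^2- (same group, 2 shells fewer).
With Te^2- included the full order is Mg^2+ < Na^+ < K^+ < S^2- < Te^2-, so it takes position 5.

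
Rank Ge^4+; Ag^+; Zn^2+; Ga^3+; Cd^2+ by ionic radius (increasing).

Ge^4+ < Ga^3+ < Zn^2+ < Cd^2+ < Ag^+

First list Z and electron count for each: Ge^4+: 28 e⁻, Z=32, Ga^3+: 28 e⁻, Z=31, Zn^2+: 28 e⁻, Z=30, Cd^2+: 46 e⁻, Z=48, Ag^+: 46 e⁻, Z=47. Ge^4+ < Ga^3+ (isoelectronic, higher Z=32 is smaller); Ga^3+ < Zn^2+ (isoelectronic, higher Z=31 is smaller); Zn^2+ < Cd^2+ (same group, 1 shell fewer); Cd^2+ < Ag^+ (isoelectronic, higher Z=48 is smaller).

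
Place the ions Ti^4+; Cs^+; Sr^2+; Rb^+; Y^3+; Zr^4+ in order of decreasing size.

Work out protons and electrons: Ti^4+ has 18 e⁻ (Z=22), Zr^4+ has 36 e⁻ (Z=40), Y^3+ has 36 e⁻ (Z=39), Sr^2+ has 36 e⁻ (Z=38), Rb^+ has 36 e⁻ (Z=37), Cs^+ has 54 e⁻ (Z=55). Ti^4+ < Zr^4+ (same group, period 4 vs 5); Zr^4+ < Y^3+ (isoelectronic, higher Z=40 is smaller); Y^3+ < Sr^2+ (both 36 e⁻, Z=39>38); Sr^2+ < Rb^+ (isoelectronic, higher Z=38 is smaller); Rb^+ < Cs^+ (same group, period 5 vs 6).

Cs^+ > Rb^+ > Sr^2+ > Y^3+ > Zr^4+ > Ti^4+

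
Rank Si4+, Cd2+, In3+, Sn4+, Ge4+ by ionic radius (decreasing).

Cd2+ > In3+ > Sn4+ > Ge4+ > Si4+

Si4+ (Z=14, 10 e⁻), Ge4+ (Z=32, 28 e⁻), Sn4+ (Z=50, 46 e⁻), In3+ (Z=49, 46 e⁻), Cd2+ (Z=48, 46 e⁻). Si4+ < Ge4+ (same group, period 3 vs 4); Ge4+ < Sn4+ (same group, 1 shell fewer); Sn4+ < In3+ (both 46 e⁻, Z=50>49); In3+ < Cd2+ (isoelectronic, higher Z=49 is smaller).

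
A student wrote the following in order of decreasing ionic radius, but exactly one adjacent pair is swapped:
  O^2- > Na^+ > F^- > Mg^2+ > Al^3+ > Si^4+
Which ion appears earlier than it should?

Scanning neighbour by neighbour, only Na^+/F^- violates a trend: both have 10 electrons but Z(Na)=11 > Z(F)=9, so Na^+ should be the smaller of the two. That makes Na^+ the one sitting a position early relative to where it belongs.

Na^+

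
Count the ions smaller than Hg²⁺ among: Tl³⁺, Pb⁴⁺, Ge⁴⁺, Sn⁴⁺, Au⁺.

Ge⁴⁺ (Z=32, 28 e⁻), Sn⁴⁺ (Z=50, 46 e⁻), Pb⁴⁺ (Z=82, 78 e⁻), Tl³⁺ (Z=81, 78 e⁻), Hg²⁺ (Z=80, 78 e⁻), Au⁺ (Z=79, 78 e⁻). Ge⁴⁺ < Sn⁴⁺ (same group, 1 shell fewer); Sn⁴⁺ < Pb⁴⁺ (same group, period 5 vs 6); Pb⁴⁺ < Tl³⁺ (both 78 e⁻, Z=82>81); Tl³⁺ < Hg²⁺ (both 78 e⁻, Z=81>80); Hg²⁺ < Au⁺ (both 78 e⁻, Z=80>79).
Overall: Ge⁴⁺ < Sn⁴⁺ < Pb⁴⁺ < Tl³⁺ < Hg²⁺ < Au⁺. Hg²⁺ has 4 below it and 1 above. So 4 are smaller.

4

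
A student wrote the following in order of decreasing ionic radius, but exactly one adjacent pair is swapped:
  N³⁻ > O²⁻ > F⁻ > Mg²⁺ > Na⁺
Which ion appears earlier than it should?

Mg²⁺

Scanning neighbour by neighbour, only Mg²⁺/Na⁺ violates a trend: they are isoelectronic (10 e⁻) and Mg has more protons than Na (12 vs 11), making Mg²⁺ smaller. That makes Mg²⁺ the one sitting a position early relative to where it belongs.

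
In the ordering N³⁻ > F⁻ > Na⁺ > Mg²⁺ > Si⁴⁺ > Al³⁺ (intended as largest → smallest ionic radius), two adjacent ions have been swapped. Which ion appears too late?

Al³⁺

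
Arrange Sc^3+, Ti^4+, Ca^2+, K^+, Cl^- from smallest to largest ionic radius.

Ti^4+ < Sc^3+ < Ca^2+ < K^+ < Cl^-

These species are isoelectronic with 18 electrons. The only difference is the number of protons: Ti^4+ (Z=22), Sc^3+ (Z=21), Ca^2+ (Z=20), K^+ (Z=19), Cl^- (Z=17). The strongest nuclear pull (Ti^4+) gives the smallest ion.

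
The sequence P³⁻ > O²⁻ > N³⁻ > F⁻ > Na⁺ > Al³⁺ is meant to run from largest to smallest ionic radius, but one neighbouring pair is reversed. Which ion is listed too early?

Check each adjacent pair. O²⁻ and N³⁻ are reversed: they are isoelectronic (10 e⁻) and O has more protons than N (8 vs 7), making O²⁻ smaller. No other neighbouring pair contradicts the periodic trends, so O²⁻ is the ion listed too early.

O²⁻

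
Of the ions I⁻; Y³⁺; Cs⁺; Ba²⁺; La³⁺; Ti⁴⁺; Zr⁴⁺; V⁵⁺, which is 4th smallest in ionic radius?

V⁵⁺ (Z=23, 18 e⁻), Ti⁴⁺ (Z=22, 18 e⁻), Zr⁴⁺ (Z=40, 36 e⁻), Y³⁺ (Z=39, 36 e⁻), La³⁺ (Z=57, 54 e⁻), Ba²⁺ (Z=56, 54 e⁻), Cs⁺ (Z=55, 54 e⁻), I⁻ (Z=53, 54 e⁻). V⁵⁺ < Ti⁴⁺ (both 18 e⁻, Z=23>22); Ti⁴⁺ < Zr⁴⁺ (same group, period 4 vs 5); Zr⁴⁺ < Y³⁺ (both 36 e⁻, Z=40>39); Y³⁺ < La³⁺ (same group, period 5 vs 6); La³⁺ < Ba²⁺ (isoelectronic, higher Z=57 is smaller); Ba²⁺ < Cs⁺ (both 54 e⁻, Z=56>55); Cs⁺ < I⁻ (both 54 e⁻, Z=55>53).
Ordering: V⁵⁺ < Ti⁴⁺ < Zr⁴⁺ < Y³⁺ < La³⁺ < Ba²⁺ < Cs⁺ < I⁻. The 4th smallest is Y³⁺.

Y³⁺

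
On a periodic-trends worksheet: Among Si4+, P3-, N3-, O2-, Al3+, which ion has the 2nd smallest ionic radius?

Al3+

First list Z and electron count for each: Si4+ (Z=14, 10 e⁻), Al3+ (Z=13, 10 e⁻), O2- (Z=8, 10 e⁻), N3- (Z=7, 10 e⁻), P3- (Z=15, 18 e⁻). Si4+ < Al3+ (both 10 e⁻, Z=14>13); Al3+ < O2- (both 10 e⁻, Z=13>8); O2- < N3- (isoelectronic, higher Z=8 is smaller); N3- < P3- (same group, period 2 vs 3).
Full ascending order: Si4+ < Al3+ < O2- < N3- < P3-. Counting from the smallest, position 2 is Al3+.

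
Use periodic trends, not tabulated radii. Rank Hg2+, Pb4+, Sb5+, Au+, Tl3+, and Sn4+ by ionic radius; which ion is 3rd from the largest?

Tl3+

Work out protons and electrons: Sb5+: 46 e⁻, Z=51, Sn4+: 46 e⁻, Z=50, Pb4+: 78 e⁻, Z=82, Tl3+: 78 e⁻, Z=81, Hg2+: 78 e⁻, Z=80, Au+: 78 e⁻, Z=79. Sb5+ < Sn4+ (isoelectronic, higher Z=51 is smaller); Sn4+ < Pb4+ (same group, 1 shell fewer); Pb4+ < Tl3+ (isoelectronic, higher Z=82 is smaller); Tl3+ < Hg2+ (isoelectronic, higher Z=81 is smaller); Hg2+ < Au+ (both 78 e⁻, Z=80>79).
Full ascending order: Sb5+ < Sn4+ < Pb4+ < Tl3+ < Hg2+ < Au+. Counting from the largest, position 3 is Tl3+.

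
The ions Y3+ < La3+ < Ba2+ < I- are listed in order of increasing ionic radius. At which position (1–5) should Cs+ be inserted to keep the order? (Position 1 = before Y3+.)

Electron counts and nuclear charges: Y3+: 36 e⁻, Z=39, La3+: 54 e⁻, Z=57, Ba2+: 54 e⁻, Z=56, Cs+: 54 e⁻, Z=55, I-: 54 e⁻, Z=53. Y3+ < La3+ (same group, 1 shell fewer); La3+ < Ba2+ (both 54 e⁻, Z=57>56); Ba2+ < Cs+ (both 54 e⁻, Z=56>55); Cs+ < I- (both 54 e⁻, Z=55>53).
The complete sequence is Y3+ < La3+ < Ba2+ < Cs+ < I-. Cs+ sits at position 4.

4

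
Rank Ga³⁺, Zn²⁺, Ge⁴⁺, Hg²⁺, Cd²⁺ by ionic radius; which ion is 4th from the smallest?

Cd²⁺

First list Z and electron count for each: Ge⁴⁺: 28 e⁻, Z=32, Ga³⁺: 28 e⁻, Z=31, Zn²⁺: 28 e⁻, Z=30, Cd²⁺: 46 e⁻, Z=48, Hg²⁺: 78 e⁻, Z=80. Ge⁴⁺ < Ga³⁺ (both 28 e⁻, Z=32>31); Ga³⁺ < Zn²⁺ (both 28 e⁻, Z=31>30); Zn²⁺ < Cd²⁺ (same group, 1 shell fewer); Cd²⁺ < Hg²⁺ (same group, period 5 vs 6).
Ordering: Ge⁴⁺ < Ga³⁺ < Zn²⁺ < Cd²⁺ < Hg²⁺. The 4th smallest is Cd²⁺.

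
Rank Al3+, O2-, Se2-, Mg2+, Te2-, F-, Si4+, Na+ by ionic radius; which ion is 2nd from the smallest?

Al3+

Tabulating Z and e⁻: Si4+ has 10 e⁻ (Z=14), Al3+ has 10 e⁻ (Z=13), Mg2+ has 10 e⁻ (Z=12), Na+ has 10 e⁻ (Z=11), F- has 10 e⁻ (Z=9), O2- has 10 e⁻ (Z=8), Se2- has 36 e⁻ (Z=34), Te2- has 54 e⁻ (Z=52). Si4+ < Al3+ (both 10 e⁻, Z=14>13); Al3+ < Mg2+ (isoelectronic, higher Z=13 is smaller); Mg2+ < Na+ (isoelectronic, higher Z=12 is smaller); Na+ < F- (isoelectronic, higher Z=11 is smaller); F- < O2- (isoelectronic, higher Z=9 is smaller); O2- < Se2- (same group, 2 shells fewer); Se2- < Te2- (same group, period 4 vs 5).
Full ascending order: Si4+ < Al3+ < Mg2+ < Na+ < F- < O2- < Se2- < Te2-. Counting from the smallest, position 2 is Al3+.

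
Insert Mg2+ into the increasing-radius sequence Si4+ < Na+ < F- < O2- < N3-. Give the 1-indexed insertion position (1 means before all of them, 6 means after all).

2

Isoelectronic series (10 e⁻ each). Size is set by nuclear charge: more protons means a smaller ion. Si4+ (Z=14), Mg2+ (Z=12), Na+ (Z=11), F- (Z=9), O2- (Z=8), N3- (Z=7).
Putting Mg2+ in gives Si4+ < Mg2+ < Na+ < F- < O2- < N3-; it lands at slot 2.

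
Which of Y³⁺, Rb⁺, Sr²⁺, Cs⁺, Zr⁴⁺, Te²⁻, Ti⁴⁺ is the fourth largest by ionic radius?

Work out protons and electrons: Ti⁴⁺ has 18 e⁻ (Z=22), Zr⁴⁺ has 36 e⁻ (Z=40), Y³⁺ has 36 e⁻ (Z=39), Sr²⁺ has 36 e⁻ (Z=38), Rb⁺ has 36 e⁻ (Z=37), Cs⁺ has 54 e⁻ (Z=55), Te²⁻ has 54 e⁻ (Z=52). Ti⁴⁺ < Zr⁴⁺ (same group, period 4 vs 5); Zr⁴⁺ < Y³⁺ (both 36 e⁻, Z=40>39); Y³⁺ < Sr²⁺ (isoelectronic, higher Z=39 is smaller); Sr²⁺ < Rb⁺ (both 36 e⁻, Z=38>37); Rb⁺ < Cs⁺ (same group, period 5 vs 6); Cs⁺ < Te²⁻ (both 54 e⁻, Z=55>52).
That gives Ti⁴⁺ < Zr⁴⁺ < Y³⁺ < Sr²⁺ < Rb⁺ < Cs⁺ < Te²⁻. From the largest end, number 4 is Sr²⁺.

Sr²⁺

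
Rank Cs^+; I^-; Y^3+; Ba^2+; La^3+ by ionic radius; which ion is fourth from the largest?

La^3+

Electron counts and nuclear charges: Y^3+ has 36 e⁻ (Z=39), La^3+ has 54 e⁻ (Z=57), Ba^2+ has 54 e⁻ (Z=56), Cs^+ has 54 e⁻ (Z=55), I^- has 54 e⁻ (Z=53). Y^3+ < La^3+ (same group, 1 shell fewer); La^3+ < Ba^2+ (isoelectronic, higher Z=57 is smaller); Ba^2+ < Cs^+ (isoelectronic, higher Z=56 is smaller); Cs^+ < I^- (both 54 e⁻, Z=55>53).
That gives Y^3+ < La^3+ < Ba^2+ < Cs^+ < I^-. From the largest end, number 4 is La^3+.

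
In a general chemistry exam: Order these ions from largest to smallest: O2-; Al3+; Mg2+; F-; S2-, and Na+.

S2- > O2- > F- > Na+ > Mg2+ > Al3+

First list Z and electron count for each: Al3+ (Z=13, 10 e⁻), Mg2+ (Z=12, 10 e⁻), Na+ (Z=11, 10 e⁻), F- (Z=9, 10 e⁻), O2- (Z=8, 10 e⁻), S2- (Z=16, 18 e⁻). Al3+ < Mg2+ (isoelectronic, higher Z=13 is smaller); Mg2+ < Na+ (both 10 e⁻, Z=12>11); Na+ < F- (isoelectronic, higher Z=11 is smaller); F- < O2- (isoelectronic, higher Z=9 is smaller); O2- < S2- (same group, 1 shell fewer).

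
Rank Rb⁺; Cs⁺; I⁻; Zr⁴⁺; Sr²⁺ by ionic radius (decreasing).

I⁻ > Cs⁺ > Rb⁺ > Sr²⁺ > Zr⁴⁺

Work out protons and electrons: Zr⁴⁺: 36 e⁻, Z=40, Sr²⁺: 36 e⁻, Z=38, Rb⁺: 36 e⁻, Z=37, Cs⁺: 54 e⁻, Z=55, I⁻: 54 e⁻, Z=53. Zr⁴⁺ < Sr²⁺ (both 36 e⁻, Z=40>38); Sr²⁺ < Rb⁺ (both 36 e⁻, Z=38>37); Rb⁺ < Cs⁺ (same group, 1 shell fewer); Cs⁺ < I⁻ (isoelectronic, higher Z=55 is smaller).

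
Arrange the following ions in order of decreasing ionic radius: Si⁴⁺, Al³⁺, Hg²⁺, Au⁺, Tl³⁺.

Au⁺ > Hg²⁺ > Tl³⁺ > Al³⁺ > Si⁴⁺

Electron counts and nuclear charges: Si⁴⁺: 10 e⁻, Z=14, Al³⁺: 10 e⁻, Z=13, Tl³⁺: 78 e⁻, Z=81, Hg²⁺: 78 e⁻, Z=80, Au⁺: 78 e⁻, Z=79. Si⁴⁺ < Al³⁺ (both 10 e⁻, Z=14>13); Al³⁺ < Tl³⁺ (same group, 3 shells fewer); Tl³⁺ < Hg²⁺ (isoelectronic, higher Z=81 is smaller); Hg²⁺ < Au⁺ (both 78 e⁻, Z=80>79).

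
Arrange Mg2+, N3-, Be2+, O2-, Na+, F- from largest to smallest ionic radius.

Electron counts and nuclear charges: Be2+ (Z=4, 2 e⁻), Mg2+ (Z=12, 10 e⁻), Na+ (Z=11, 10 e⁻), F- (Z=9, 10 e⁻), O2- (Z=8, 10 e⁻), N3- (Z=7, 10 e⁻). Be2+ < Mg2+ (same group, period 2 vs 3); Mg2+ < Na+ (both 10 e⁻, Z=12>11); Na+ < F- (both 10 e⁻, Z=11>9); F- < O2- (isoelectronic, higher Z=9 is smaller); O2- < N3- (both 10 e⁻, Z=8>7).

N3- > O2- > F- > Na+ > Mg2+ > Be2+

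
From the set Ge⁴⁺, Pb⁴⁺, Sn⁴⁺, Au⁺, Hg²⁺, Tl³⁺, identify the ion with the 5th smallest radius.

Hg²⁺

Work out protons and electrons: Ge⁴⁺: 28 e⁻, Z=32, Sn⁴⁺: 46 e⁻, Z=50, Pb⁴⁺: 78 e⁻, Z=82, Tl³⁺: 78 e⁻, Z=81, Hg²⁺: 78 e⁻, Z=80, Au⁺: 78 e⁻, Z=79. Ge⁴⁺ < Sn⁴⁺ (same group, period 4 vs 5); Sn⁴⁺ < Pb⁴⁺ (same group, period 5 vs 6); Pb⁴⁺ < Tl³⁺ (isoelectronic, higher Z=82 is smaller); Tl³⁺ < Hg²⁺ (isoelectronic, higher Z=81 is smaller); Hg²⁺ < Au⁺ (isoelectronic, higher Z=80 is smaller).
That gives Ge⁴⁺ < Sn⁴⁺ < Pb⁴⁺ < Tl³⁺ < Hg²⁺ < Au⁺. From the smallest end, number 5 is Hg²⁺.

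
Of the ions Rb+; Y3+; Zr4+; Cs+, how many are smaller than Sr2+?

2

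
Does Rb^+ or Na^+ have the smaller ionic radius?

All are in the same group with charge +1. Radius grows down the group as n (the outermost shell) increases.

Na^+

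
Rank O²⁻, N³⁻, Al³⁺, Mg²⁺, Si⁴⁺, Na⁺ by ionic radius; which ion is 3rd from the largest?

Na⁺

Each ion has 10 electrons. The ranking follows nuclear charge in reverse — greater Z gives a smaller radius. Si⁴⁺ (Z=14), Al³⁺ (Z=13), Mg²⁺ (Z=12), Na⁺ (Z=11), O²⁻ (Z=8), N³⁻ (Z=7).
So the order is Si⁴⁺ < Al³⁺ < Mg²⁺ < Na⁺ < O²⁻ < N³⁻; the 3rd-largest ion is Na⁺.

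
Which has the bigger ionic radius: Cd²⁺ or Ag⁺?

Ag⁺

Isoelectronic series (46 e⁻ each). Size is set by nuclear charge: more protons means a smaller ion. Cd²⁺ (Z=48), Ag⁺ (Z=47).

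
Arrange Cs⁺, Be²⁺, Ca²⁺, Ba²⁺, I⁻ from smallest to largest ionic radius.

Be²⁺ < Ca²⁺ < Ba²⁺ < Cs⁺ < I⁻

Be²⁺ has 2 e⁻ (Z=4), Ca²⁺ has 18 e⁻ (Z=20), Ba²⁺ has 54 e⁻ (Z=56), Cs⁺ has 54 e⁻ (Z=55), I⁻ has 54 e⁻ (Z=53). Be²⁺ < Ca²⁺ (same group, 2 shells fewer); Ca²⁺ < Ba²⁺ (same group, period 4 vs 6); Ba²⁺ < Cs⁺ (both 54 e⁻, Z=56>55); Cs⁺ < I⁻ (isoelectronic, higher Z=55 is smaller).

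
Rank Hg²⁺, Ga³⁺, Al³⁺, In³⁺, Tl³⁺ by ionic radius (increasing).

Tabulating Z and e⁻: Al³⁺ has 10 e⁻ (Z=13), Ga³⁺ has 28 e⁻ (Z=31), In³⁺ has 46 e⁻ (Z=49), Tl³⁺ has 78 e⁻ (Z=81), Hg²⁺ has 78 e⁻ (Z=80). Al³⁺ < Ga³⁺ (same group, 1 shell fewer); Ga³⁺ < In³⁺ (same group, 1 shell fewer); In³⁺ < Tl³⁺ (same group, 1 shell fewer); Tl³⁺ < Hg²⁺ (both 78 e⁻, Z=81>80).

Al³⁺ < Ga³⁺ < In³⁺ < Tl³⁺ < Hg²⁺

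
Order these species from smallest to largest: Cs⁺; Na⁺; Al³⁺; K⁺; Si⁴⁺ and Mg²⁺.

Si⁴⁺ < Al³⁺ < Mg²⁺ < Na⁺ < K⁺ < Cs⁺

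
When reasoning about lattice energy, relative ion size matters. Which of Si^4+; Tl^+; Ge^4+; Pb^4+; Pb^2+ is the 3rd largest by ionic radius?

Si^4+ has 10 e⁻ (Z=14), Ge^4+ has 28 e⁻ (Z=32), Pb^4+ has 78 e⁻ (Z=82), Pb^2+ has 80 e⁻ (Z=82), Tl^+ has 80 e⁻ (Z=81). Si^4+ < Ge^4+ (same group, 1 shell fewer); Ge^4+ < Pb^4+ (same group, 2 shells fewer); Pb^4+ < Pb^2+ (higher charge on the same element); Pb^2+ < Tl^+ (isoelectronic, higher Z=82 is smaller).
Ordering: Si^4+ < Ge^4+ < Pb^4+ < Pb^2+ < Tl^+. The 3rd largest is Pb^4+.

Pb^4+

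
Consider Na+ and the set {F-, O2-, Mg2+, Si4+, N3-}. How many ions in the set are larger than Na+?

3

All of these have 10 electrons (isoelectronic). With the same electron cloud, the ion with the most protons pulls it in tightest. Nuclear charges: Si4+ (Z=14), Mg2+ (Z=12), Na+ (Z=11), F- (Z=9), O2- (Z=8), N3- (Z=7). Highest Z is smallest.
Ordering all of them (including Na+) by radius gives Si4+ < Mg2+ < Na+ < F- < O2- < N3-. So 3 are larger.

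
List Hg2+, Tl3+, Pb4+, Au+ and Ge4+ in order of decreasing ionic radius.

Au+ > Hg2+ > Tl3+ > Pb4+ > Ge4+

Electron counts and nuclear charges: Ge4+ (Z=32, 28 e⁻), Pb4+ (Z=82, 78 e⁻), Tl3+ (Z=81, 78 e⁻), Hg2+ (Z=80, 78 e⁻), Au+ (Z=79, 78 e⁻). Ge4+ < Pb4+ (same group, 2 shells fewer); Pb4+ < Tl3+ (isoelectronic, higher Z=82 is smaller); Tl3+ < Hg2+ (isoelectronic, higher Z=81 is smaller); Hg2+ < Au+ (both 78 e⁻, Z=80>79).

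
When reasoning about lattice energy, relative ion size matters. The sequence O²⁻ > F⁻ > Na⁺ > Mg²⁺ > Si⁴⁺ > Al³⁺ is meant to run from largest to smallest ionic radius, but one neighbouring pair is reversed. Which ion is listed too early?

Si⁴⁺

Scanning neighbour by neighbour, only Si⁴⁺/Al³⁺ violates a trend: they are isoelectronic (10 e⁻) and Si has more protons than Al (14 vs 13), making Si⁴⁺ smaller. That makes Si⁴⁺ the one sitting a position early relative to where it belongs.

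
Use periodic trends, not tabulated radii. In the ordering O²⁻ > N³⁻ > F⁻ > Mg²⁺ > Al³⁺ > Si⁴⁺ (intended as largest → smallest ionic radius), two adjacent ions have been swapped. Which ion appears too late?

The pair O²⁻, N³⁻ is the wrong way round — both have 10 electrons but Z(O)=8 > Z(N)=7, so O²⁻ should be the smaller of the two. All other adjacent pairs agree with periodic trends, so N³⁻ is the misplaced ion.

N³⁻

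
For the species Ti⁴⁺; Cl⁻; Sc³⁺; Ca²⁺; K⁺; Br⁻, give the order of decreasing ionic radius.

Br⁻ > Cl⁻ > K⁺ > Ca²⁺ > Sc³⁺ > Ti⁴⁺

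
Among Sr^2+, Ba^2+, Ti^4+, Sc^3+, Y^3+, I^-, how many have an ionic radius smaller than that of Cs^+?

5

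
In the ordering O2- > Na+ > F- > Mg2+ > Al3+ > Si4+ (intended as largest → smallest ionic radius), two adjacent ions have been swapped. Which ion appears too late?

Scanning neighbour by neighbour, only Na+/F- violates a trend: they are isoelectronic (10 e⁻) and Na has more protons than F (11 vs 9), making Na+ smaller. That makes F- the one sitting a position late relative to where it belongs.

F-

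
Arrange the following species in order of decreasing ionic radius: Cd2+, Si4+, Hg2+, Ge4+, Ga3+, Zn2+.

Work out protons and electrons: Si4+: 10 e⁻, Z=14, Ge4+: 28 e⁻, Z=32, Ga3+: 28 e⁻, Z=31, Zn2+: 28 e⁻, Z=30, Cd2+: 46 e⁻, Z=48, Hg2+: 78 e⁻, Z=80. Si4+ < Ge4+ (same group, period 3 vs 4); Ge4+ < Ga3+ (both 28 e⁻, Z=32>31); Ga3+ < Zn2+ (both 28 e⁻, Z=31>30); Zn2+ < Cd2+ (same group, period 4 vs 5); Cd2+ < Hg2+ (same group, period 5 vs 6).

Hg2+ > Cd2+ > Zn2+ > Ga3+ > Ge4+ > Si4+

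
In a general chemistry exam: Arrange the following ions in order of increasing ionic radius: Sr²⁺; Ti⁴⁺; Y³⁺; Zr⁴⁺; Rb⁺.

Ti⁴⁺ (Z=22, 18 e⁻), Zr⁴⁺ (Z=40, 36 e⁻), Y³⁺ (Z=39, 36 e⁻), Sr²⁺ (Z=38, 36 e⁻), Rb⁺ (Z=37, 36 e⁻). Ti⁴⁺ < Zr⁴⁺ (same group, period 4 vs 5); Zr⁴⁺ < Y³⁺ (isoelectronic, higher Z=40 is smaller); Y³⁺ < Sr²⁺ (isoelectronic, higher Z=39 is smaller); Sr²⁺ < Rb⁺ (isoelectronic, higher Z=38 is smaller).

Ti⁴⁺ < Zr⁴⁺ < Y³⁺ < Sr²⁺ < Rb⁺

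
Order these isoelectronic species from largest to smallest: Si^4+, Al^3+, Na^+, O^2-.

O^2- > Na^+ > Al^3+ > Si^4+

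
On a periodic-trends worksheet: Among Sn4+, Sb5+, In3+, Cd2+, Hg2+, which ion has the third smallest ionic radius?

First list Z and electron count for each: Sb5+ has 46 e⁻ (Z=51), Sn4+ has 46 e⁻ (Z=50), In3+ has 46 e⁻ (Z=49), Cd2+ has 46 e⁻ (Z=48), Hg2+ has 78 e⁻ (Z=80). Sb5+ < Sn4+ (isoelectronic, higher Z=51 is smaller); Sn4+ < In3+ (both 46 e⁻, Z=50>49); In3+ < Cd2+ (both 46 e⁻, Z=49>48); Cd2+ < Hg2+ (same group, period 5 vs 6).
That gives Sb5+ < Sn4+ < In3+ < Cd2+ < Hg2+. From the smallest end, number 3 is In3+.

In3+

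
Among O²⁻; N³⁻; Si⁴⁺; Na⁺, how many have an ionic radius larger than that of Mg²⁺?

All of these have 10 electrons (isoelectronic). With the same electron cloud, the ion with the most protons pulls it in tightest. Nuclear charges: Si⁴⁺ (Z=14), Mg²⁺ (Z=12), Na⁺ (Z=11), O²⁻ (Z=8), N³⁻ (Z=7). Highest Z is smallest.
Overall: Si⁴⁺ < Mg²⁺ < Na⁺ < O²⁻ < N³⁻. Mg²⁺ has 1 below it and 3 above. Count: 3.

3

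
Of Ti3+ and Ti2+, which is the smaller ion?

These are all Ti ions. Removing more electrons (higher positive charge) pulls the remaining electrons in closer, so Ti3+ is smallest and Ti2+ is largest.

Ti3+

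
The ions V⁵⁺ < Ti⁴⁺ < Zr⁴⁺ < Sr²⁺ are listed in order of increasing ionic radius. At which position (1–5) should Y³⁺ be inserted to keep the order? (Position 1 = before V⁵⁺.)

4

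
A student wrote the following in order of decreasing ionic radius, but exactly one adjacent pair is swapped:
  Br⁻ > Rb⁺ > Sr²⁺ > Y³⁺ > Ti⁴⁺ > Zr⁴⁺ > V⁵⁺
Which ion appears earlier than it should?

Check each adjacent pair. Ti⁴⁺ and Zr⁴⁺ are reversed: both in group 4 with the same charge; Ti⁴⁺ (period 4) has the smaller radius. No other neighbouring pair contradicts the periodic trends, so Ti⁴⁺ is the ion listed too early.

Ti⁴⁺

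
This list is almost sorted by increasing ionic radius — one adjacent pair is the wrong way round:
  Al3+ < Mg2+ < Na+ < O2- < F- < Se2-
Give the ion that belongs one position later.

O2-

Compare adjacent ions: F- and O2- share 10 electrons; the higher nuclear charge on F (Z=9) contracts it more, so F- < O2- — yet in this increasing list O2- sits before F-. Nothing else is reversed, so O2- should move one place to the right.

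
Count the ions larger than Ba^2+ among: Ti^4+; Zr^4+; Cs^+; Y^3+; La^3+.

1

Work out protons and electrons: Ti^4+ has 18 e⁻ (Z=22), Zr^4+ has 36 e⁻ (Z=40), Y^3+ has 36 e⁻ (Z=39), La^3+ has 54 e⁻ (Z=57), Ba^2+ has 54 e⁻ (Z=56), Cs^+ has 54 e⁻ (Z=55). Ti^4+ < Zr^4+ (same group, 1 shell fewer); Zr^4+ < Y^3+ (isoelectronic, higher Z=40 is smaller); Y^3+ < La^3+ (same group, period 5 vs 6); La^3+ < Ba^2+ (both 54 e⁻, Z=57>56); Ba^2+ < Cs^+ (isoelectronic, higher Z=56 is smaller).
Relative to Ba^2+, the ions that are larger are Cs^+. That's 1.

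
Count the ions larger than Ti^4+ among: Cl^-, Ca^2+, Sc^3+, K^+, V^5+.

4

Isoelectronic series (18 e⁻ each). Size is set by nuclear charge: more protons means a smaller ion. V^5+ (Z=23), Ti^4+ (Z=22), Sc^3+ (Z=21), Ca^2+ (Z=20), K^+ (Z=19), Cl^- (Z=17).
Ordering all of them (including Ti^4+) by radius gives V^5+ < Ti^4+ < Sc^3+ < Ca^2+ < K^+ < Cl^-. That's 4.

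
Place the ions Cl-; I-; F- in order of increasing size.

These ions sit in one column with identical charge. Each step down the periodic table adds a principal shell, increasing the radius.

F- < Cl- < I-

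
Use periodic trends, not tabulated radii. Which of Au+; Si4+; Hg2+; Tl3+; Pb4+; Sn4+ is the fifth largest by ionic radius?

Sn4+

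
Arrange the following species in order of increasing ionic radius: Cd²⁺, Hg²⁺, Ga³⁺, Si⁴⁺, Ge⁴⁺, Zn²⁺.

Si⁴⁺ < Ge⁴⁺ < Ga³⁺ < Zn²⁺ < Cd²⁺ < Hg²⁺

Si⁴⁺ (Z=14, 10 e⁻), Ge⁴⁺ (Z=32, 28 e⁻), Ga³⁺ (Z=31, 28 e⁻), Zn²⁺ (Z=30, 28 e⁻), Cd²⁺ (Z=48, 46 e⁻), Hg²⁺ (Z=80, 78 e⁻). Si⁴⁺ < Ge⁴⁺ (same group, period 3 vs 4); Ge⁴⁺ < Ga³⁺ (isoelectronic, higher Z=32 is smaller); Ga³⁺ < Zn²⁺ (isoelectronic, higher Z=31 is smaller); Zn²⁺ < Cd²⁺ (same group, 1 shell fewer); Cd²⁺ < Hg²⁺ (same group, period 5 vs 6).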